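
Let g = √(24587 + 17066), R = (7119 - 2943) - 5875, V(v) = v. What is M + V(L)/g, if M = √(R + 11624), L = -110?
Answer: 5*√397 - 110*√41653/41653 ≈ 99.085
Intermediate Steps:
R = -1699 (R = 4176 - 5875 = -1699)
M = 5*√397 (M = √(-1699 + 11624) = √9925 = 5*√397 ≈ 99.624)
g = √41653 ≈ 204.09
M + V(L)/g = 5*√397 - 110*√41653/41653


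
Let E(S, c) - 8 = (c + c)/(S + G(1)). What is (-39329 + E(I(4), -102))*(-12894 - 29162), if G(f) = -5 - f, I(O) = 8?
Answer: 1657973688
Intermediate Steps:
E(S, c) = 8 + 2*c/(-6 + S) (E(S, c) = 8 + (c + c)/(S + (-5 - 1*1)) = 8 + (2*c)/(S + (-5 - 1)) = 8 + (2*c)/(S - 6) = 8 + (2*c)/(-6 + S) = 8 + 2*c/(-6 + S))
(-39329 + E(I(4), -102))*(-12894 - 29162) = (-39329 + 2*(-24 - 102 + 4*8)/(-6 + 8))*(-12894 - 29162) = (-39329 + 2*(-24 - 102 + 32)/2)*(-42056) = (-39329 + 2*(½)*(-94))*(-42056) = (-39329 - 94)*(-42056) = -39423*(-42056) = 1657973688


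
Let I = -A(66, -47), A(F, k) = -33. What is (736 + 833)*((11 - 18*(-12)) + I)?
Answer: 407940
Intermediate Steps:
I = 33 (I = -1*(-33) = 33)
(736 + 833)*((11 - 18*(-12)) + I) = (736 + 833)*((11 - 18*(-12)) + 33) = 1569*((11 + 216) + 33) = 1569*(227 + 33) = 1569*260 = 407940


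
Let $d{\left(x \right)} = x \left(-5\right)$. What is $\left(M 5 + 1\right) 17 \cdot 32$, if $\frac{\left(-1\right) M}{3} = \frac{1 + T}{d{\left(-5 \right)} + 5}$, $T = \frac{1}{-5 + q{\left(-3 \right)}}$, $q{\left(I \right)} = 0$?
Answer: $\frac{1632}{5} \approx 326.4$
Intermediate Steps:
$T = - \frac{1}{5}$ ($T = \frac{1}{-5 + 0} = \frac{1}{-5} = - \frac{1}{5} \approx -0.2$)
$d{\left(x \right)} = - 5 x$
$M = - \frac{2}{25}$ ($M = - 3 \frac{1 - \frac{1}{5}}{\left(-5\right) \left(-5\right) + 5} = - 3 \frac{4}{5 \left(25 + 5\right)} = - 3 \frac{4}{5 \cdot 30} = - 3 \cdot \frac{4}{5} \cdot \frac{1}{30} = \left(-3\right) \frac{2}{75} = - \frac{2}{25} \approx -0.08$)
$\left(M 5 + 1\right) 17 \cdot 32 = \left(\left(- \frac{2}{25}\right) 5 + 1\right) 17 \cdot 32 = \left(- \frac{2}{5} + 1\right) 17 \cdot 32 = \frac{3}{5} \cdot 17 \cdot 32 = \frac{51}{5} \cdot 32 = \frac{1632}{5}$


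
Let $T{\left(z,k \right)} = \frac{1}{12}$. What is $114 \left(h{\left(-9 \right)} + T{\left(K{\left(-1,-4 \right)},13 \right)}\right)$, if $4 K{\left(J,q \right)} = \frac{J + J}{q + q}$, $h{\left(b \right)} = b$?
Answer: $- \frac{2033}{2} \approx -1016.5$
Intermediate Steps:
$K{\left(J,q \right)} = \frac{J}{4 q}$ ($K{\left(J,q \right)} = \frac{\left(J + J\right) \frac{1}{q + q}}{4} = \frac{2 J \frac{1}{2 q}}{4} = \frac{J \frac{1}{q}}{4} = \frac{J}{4 q}$)
$T{\left(z,k \right)} = \frac{1}{12}$
$114 \left(h{\left(-9 \right)} + T{\left(K{\left(-1,-4 \right)},13 \right)}\right) = 114 \left(-9 + \frac{1}{12}\right) = 114 \left(- \frac{107}{12}\right) = - \frac{2033}{2}$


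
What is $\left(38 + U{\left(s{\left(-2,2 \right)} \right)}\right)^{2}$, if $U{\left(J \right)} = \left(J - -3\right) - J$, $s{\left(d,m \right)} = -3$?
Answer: $1681$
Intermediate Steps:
$U{\left(J \right)} = 3$ ($U{\left(J \right)} = \left(J + 3\right) - J = \left(3 + J\right) - J = 3$)
$\left(38 + U{\left(s{\left(-2,2 \right)} \right)}\right)^{2} = \left(38 + 3\right)^{2} = 41^{2} = 1681$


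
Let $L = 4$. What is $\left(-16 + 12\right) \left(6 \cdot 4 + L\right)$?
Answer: $-112$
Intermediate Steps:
$\left(-16 + 12\right) \left(6 \cdot 4 + L\right) = \left(-16 + 12\right) \left(6 \cdot 4 + 4\right) = - 4 \left(24 + 4\right) = \left(-4\right) 28 = -112$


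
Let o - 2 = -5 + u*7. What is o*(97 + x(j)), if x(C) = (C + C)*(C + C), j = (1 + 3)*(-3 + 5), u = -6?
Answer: -15885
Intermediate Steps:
j = 8 (j = 4*2 = 8)
o = -45 (o = 2 + (-5 - 6*7) = 2 + (-5 - 42) = 2 - 47 = -45)
x(C) = 4*C**2 (x(C) = (2*C)*(2*C) = 4*C**2)
o*(97 + x(j)) = -45*(97 + 4*8**2) = -45*(97 + 4*64) = -45*(97 + 256) = -45*353 = -15885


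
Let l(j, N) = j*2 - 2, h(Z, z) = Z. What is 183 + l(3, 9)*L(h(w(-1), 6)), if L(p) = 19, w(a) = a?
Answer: 259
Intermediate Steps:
l(j, N) = -2 + 2*j (l(j, N) = 2*j - 2 = -2 + 2*j)
183 + l(3, 9)*L(h(w(-1), 6)) = 183 + (-2 + 2*3)*19 = 183 + (-2 + 6)*19 = 183 + 4*19 = 183 + 76 = 259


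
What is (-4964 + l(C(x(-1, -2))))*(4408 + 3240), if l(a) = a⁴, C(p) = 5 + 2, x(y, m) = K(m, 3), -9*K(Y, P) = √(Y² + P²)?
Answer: -19601824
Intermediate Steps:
K(Y, P) = -√(P² + Y²)/9 (K(Y, P) = -√(Y² + P²)/9 = -√(P² + Y²)/9)
x(y, m) = -√(9 + m²)/9 (x(y, m) = -√(3² + m²)/9 = -√(9 + m²)/9)
C(p) = 7
(-4964 + l(C(x(-1, -2))))*(4408 + 3240) = (-4964 + 7⁴)*(4408 + 3240) = (-4964 + 2401)*7648 = -2563*7648 = -19601824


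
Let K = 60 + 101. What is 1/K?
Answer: 1/161 ≈ 0.0062112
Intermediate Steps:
K = 161
1/K = 1/161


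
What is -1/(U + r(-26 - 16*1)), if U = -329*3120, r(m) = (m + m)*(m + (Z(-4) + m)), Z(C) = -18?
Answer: 1/1017912 ≈ 9.8240e-7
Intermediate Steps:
r(m) = 2*m*(-18 + 2*m) (r(m) = (m + m)*(m + (-18 + m)) = (2*m)*(-18 + 2*m) = 2*m*(-18 + 2*m))
U = -1026480
-1/(U + r(-26 - 16*1)) = -1/(-1026480 + 4*(-26 - 16*1)*(-9 + (-26 - 16*1))) = -1/(-1026480 + 4*(-26 - 16)*(-9 + (-26 - 16))) = -1/(-1026480 + 4*(-42)*(-9 - 42)) = -1/(-1026480 + 4*(-42)*(-51)) = -1/(-1026480 + 8568) = -1/(-1017912) = -1*(-1/1017912) = 1/1017912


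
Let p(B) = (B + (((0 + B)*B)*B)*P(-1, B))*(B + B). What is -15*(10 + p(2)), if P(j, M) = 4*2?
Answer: -4110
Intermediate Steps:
P(j, M) = 8
p(B) = 2*B*(B + 8*B³) (p(B) = (B + (((0 + B)*B)*B)*8)*(B + B) = (B + ((B*B)*B)*8)*(2*B) = (B + (B²*B)*8)*(2*B) = (B + B³*8)*(2*B) = (B + 8*B³)*(2*B) = 2*B*(B + 8*B³))
-15*(10 + p(2)) = -15*(10 + 2²*(2 + 16*2²)) = -15*(10 + 4*(2 + 16*4)) = -15*(10 + 4*(2 + 64)) = -15*(10 + 4*66) = -15*(10 + 264) = -15*274 = -4110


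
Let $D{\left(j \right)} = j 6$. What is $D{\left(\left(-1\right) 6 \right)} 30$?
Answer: $-1080$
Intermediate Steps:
$D{\left(j \right)} = 6 j$
$D{\left(\left(-1\right) 6 \right)} 30 = 6 \left(\left(-1\right) 6\right) 30 = 6 \left(-6\right) 30 = \left(-36\right) 30 = -1080$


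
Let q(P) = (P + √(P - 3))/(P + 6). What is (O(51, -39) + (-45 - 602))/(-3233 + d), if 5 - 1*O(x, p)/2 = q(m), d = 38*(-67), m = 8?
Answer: 4467/40453 + √5/40453 ≈ 0.11048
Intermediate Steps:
d = -2546
q(P) = (P + √(-3 + P))/(6 + P)
O(x, p) = 62/7 - √5/7 (O(x, p) = 10 - 2*(8 + √(-3 + 8))/(6 + 8) = 10 - 2*(8 + √5)/14 = 10 - (8 + √5)/7 = 10 - 2*(4/7 + √5/14) = 10 + (-8/7 - √5/7) = 62/7 - √5/7)
(O(51, -39) + (-45 - 602))/(-3233 + d) = ((62/7 - √5/7) + (-45 - 602))/(-3233 - 2546) = ((62/7 - √5/7) - 647)/(-5779) = (-4467/7 - √5/7)*(-1/5779) = 4467/40453 + √5/40453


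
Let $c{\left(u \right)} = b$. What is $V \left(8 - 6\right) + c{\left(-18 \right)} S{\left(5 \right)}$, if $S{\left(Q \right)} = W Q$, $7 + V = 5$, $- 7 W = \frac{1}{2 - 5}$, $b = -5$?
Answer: $- \frac{109}{21} \approx -5.1905$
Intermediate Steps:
$c{\left(u \right)} = -5$
$W = \frac{1}{21}$ ($W = - \frac{1}{7 \left(2 - 5\right)} = - \frac{1}{7 \left(-3\right)} = \left(- \frac{1}{7}\right) \left(- \frac{1}{3}\right) = \frac{1}{21} \approx 0.047619$)
$V = -2$ ($V = -7 + 5 = -2$)
$S{\left(Q \right)} = \frac{Q}{21}$
$V \left(8 - 6\right) + c{\left(-18 \right)} S{\left(5 \right)} = - 2 \left(8 - 6\right) - 5 \cdot \frac{1}{21} \cdot 5 = \left(-2\right) 2 - \frac{25}{21} = -4 - \frac{25}{21} = - \frac{109}{21}$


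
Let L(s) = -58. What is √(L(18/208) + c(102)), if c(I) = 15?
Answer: I*√43 ≈ 6.5574*I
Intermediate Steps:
√(L(18/208) + c(102)) = √(-58 + 15) = √(-43) = I*√43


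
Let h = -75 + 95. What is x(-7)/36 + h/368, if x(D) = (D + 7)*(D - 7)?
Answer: 5/92 ≈ 0.054348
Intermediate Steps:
x(D) = (-7 + D)*(7 + D) (x(D) = (7 + D)*(-7 + D) = (-7 + D)*(7 + D))
h = 20
x(-7)/36 + h/368 = (-49 + (-7)²)/36 + 20/368 = (-49 + 49)*(1/36) + 20*(1/368) = 0*(1/36) + 5/92 = 0 + 5/92 = 5/92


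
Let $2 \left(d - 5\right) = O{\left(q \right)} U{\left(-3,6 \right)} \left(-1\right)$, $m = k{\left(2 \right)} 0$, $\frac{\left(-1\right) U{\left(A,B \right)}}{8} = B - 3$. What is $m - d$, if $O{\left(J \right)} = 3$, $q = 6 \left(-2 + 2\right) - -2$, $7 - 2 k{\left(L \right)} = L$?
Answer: $-41$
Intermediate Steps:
$k{\left(L \right)} = \frac{7}{2} - \frac{L}{2}$
$U{\left(A,B \right)} = 24 - 8 B$ ($U{\left(A,B \right)} = - 8 \left(B - 3\right) = - 8 \left(-3 + B\right) = 24 - 8 B$)
$q = 2$ ($q = 6 \cdot 0 + 2 = 0 + 2 = 2$)
$m = 0$ ($m = \left(\frac{7}{2} - 1\right) 0 = \frac{5}{2} \cdot 0 = 0$)
$d = 41$ ($d = 5 + \frac{3 \left(24 - 48\right) \left(-1\right)}{2} = 5 + \frac{3 \left(-24\right) \left(-1\right)}{2} = 5 + \frac{\left(-72\right) \left(-1\right)}{2} = 5 + \frac{1}{2} \cdot 72 = 5 + 36 = 41$)
$m - d = 0 - 41 = -41$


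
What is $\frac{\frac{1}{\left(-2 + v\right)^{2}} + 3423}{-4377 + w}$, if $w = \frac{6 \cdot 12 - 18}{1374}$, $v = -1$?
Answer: $- \frac{1763758}{2255229} \approx -0.78207$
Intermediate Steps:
$w = \frac{9}{229}$ ($w = \left(72 - 18\right) \frac{1}{1374} = 54 \cdot \frac{1}{1374} = \frac{9}{229} \approx 0.039301$)
$\frac{\frac{1}{\left(-2 + v\right)^{2}} + 3423}{-4377 + w} = \frac{\frac{1}{\left(-2 - 1\right)^{2}} + 3423}{-4377 + \frac{9}{229}} = \frac{\frac{1}{\left(-3\right)^{2}} + 3423}{- \frac{1002324}{229}} = \left(\frac{1}{9} + 3423\right) \left(- \frac{229}{1002324}\right) = \frac{30808}{9} \left(- \frac{229}{1002324}\right) = - \frac{1763758}{2255229}$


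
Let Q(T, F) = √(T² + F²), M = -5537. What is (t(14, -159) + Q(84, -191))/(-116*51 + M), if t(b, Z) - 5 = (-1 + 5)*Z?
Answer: 631/11453 - √43537/11453 ≈ 0.036876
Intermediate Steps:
Q(T, F) = √(F² + T²)
t(b, Z) = 5 + 4*Z (t(b, Z) = 5 + (-1 + 5)*Z = 5 + 4*Z)
(t(14, -159) + Q(84, -191))/(-116*51 + M) = ((5 + 4*(-159)) + √((-191)² + 84²))/(-116*51 - 5537) = ((5 - 636) + √(36481 + 7056))/(-5916 - 5537) = (-631 + √43537)/(-11453) = (-631 + √43537)*(-1/11453) = 631/11453 - √43537/11453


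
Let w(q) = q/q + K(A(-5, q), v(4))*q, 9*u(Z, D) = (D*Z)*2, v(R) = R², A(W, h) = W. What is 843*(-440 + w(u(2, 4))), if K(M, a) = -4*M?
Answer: -1020311/3 ≈ -3.4010e+5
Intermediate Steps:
u(Z, D) = 2*D*Z/9 (u(Z, D) = ((D*Z)*2)/9 = (2*D*Z)/9 = 2*D*Z/9)
w(q) = 1 + 20*q (w(q) = q/q + (-4*(-5))*q = 1 + 20*q)
843*(-440 + w(u(2, 4))) = 843*(-440 + (1 + 20*((2/9)*4*2))) = 843*(-440 + (1 + 20*(16/9))) = 843*(-440 + (1 + 320/9)) = 843*(-440 + 329/9) = 843*(-3631/9) = -1020311/3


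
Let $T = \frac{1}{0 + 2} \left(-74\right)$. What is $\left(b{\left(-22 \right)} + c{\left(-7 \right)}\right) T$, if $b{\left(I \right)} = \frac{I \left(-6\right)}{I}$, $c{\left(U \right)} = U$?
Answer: $481$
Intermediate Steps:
$b{\left(I \right)} = -6$ ($b{\left(I \right)} = \frac{\left(-6\right) I}{I} = -6$)
$T = -37$ ($T = \frac{1}{2} \left(-74\right) = -37$)
$\left(b{\left(-22 \right)} + c{\left(-7 \right)}\right) T = \left(-6 - 7\right) \left(-37\right) = \left(-13\right) \left(-37\right) = 481$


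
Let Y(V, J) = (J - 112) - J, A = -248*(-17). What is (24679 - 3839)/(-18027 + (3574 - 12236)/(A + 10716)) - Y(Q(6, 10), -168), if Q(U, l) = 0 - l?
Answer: 14918926816/134593913 ≈ 110.84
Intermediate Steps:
A = 4216
Q(U, l) = -l
Y(V, J) = -112 (Y(V, J) = (-112 + J) - J = -112)
(24679 - 3839)/(-18027 + (3574 - 12236)/(A + 10716)) - Y(Q(6, 10), -168) = (24679 - 3839)/(-18027 + (3574 - 12236)/(4216 + 10716)) - 1*(-112) = 20840/(-18027 - 8662/14932) + 112 = 20840/(-18027 - 8662*1/14932) + 112 = 20840/(-18027 - 4331/7466) + 112 = 20840/(-134593913/7466) + 112 = 20840*(-7466/134593913) + 112 = -155591440/134593913 + 112 = 14918926816/134593913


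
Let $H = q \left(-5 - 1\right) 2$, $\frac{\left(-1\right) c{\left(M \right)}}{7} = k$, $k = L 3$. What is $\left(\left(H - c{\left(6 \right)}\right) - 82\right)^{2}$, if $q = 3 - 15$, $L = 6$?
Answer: $35344$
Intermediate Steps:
$q = -12$ ($q = 3 - 15 = -12$)
$k = 18$ ($k = 6 \cdot 3 = 18$)
$c{\left(M \right)} = -126$ ($c{\left(M \right)} = \left(-7\right) 18 = -126$)
$H = 144$ ($H = - 12 \left(-5 - 1\right) 2 = \left(-12\right) \left(-6\right) 2 = 72 \cdot 2 = 144$)
$\left(\left(H - c{\left(6 \right)}\right) - 82\right)^{2} = \left(\left(144 - -126\right) - 82\right)^{2} = \left(\left(144 + 126\right) - 82\right)^{2} = \left(270 - 82\right)^{2} = 188^{2} = 35344$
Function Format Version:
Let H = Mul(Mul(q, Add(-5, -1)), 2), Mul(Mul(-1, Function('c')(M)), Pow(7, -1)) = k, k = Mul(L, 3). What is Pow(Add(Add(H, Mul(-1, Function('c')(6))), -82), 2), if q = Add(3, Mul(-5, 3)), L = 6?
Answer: 35344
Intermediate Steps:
q = -12 (q = Add(3, -15) = -12)
k = 18 (k = Mul(6, 3) = 18)
Function('c')(M) = -126 (Function('c')(M) = Mul(-7, 18) = -126)
H = 144 (H = Mul(Mul(-12, Add(-5, -1)), 2) = Mul(Mul(-12, -6), 2) = Mul(72, 2) = 144)
Pow(Add(Add(H, Mul(-1, Function('c')(6))), -82), 2) = Pow(Add(Add(144, Mul(-1, -126)), -82), 2) = Pow(Add(Add(144, 126), -82), 2) = Pow(Add(270, -82), 2) = Pow(188, 2) = 35344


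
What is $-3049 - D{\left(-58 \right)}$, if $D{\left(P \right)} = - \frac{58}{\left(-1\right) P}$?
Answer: $-3048$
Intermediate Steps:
$D{\left(P \right)} = \frac{58}{P}$ ($D{\left(P \right)} = - 58 \left(- \frac{1}{P}\right) = \frac{58}{P}$)
$-3049 - D{\left(-58 \right)} = -3049 - \frac{58}{-58} = -3049 - 58 \left(- \frac{1}{58}\right) = -3049 - -1 = -3049 + 1 = -3048$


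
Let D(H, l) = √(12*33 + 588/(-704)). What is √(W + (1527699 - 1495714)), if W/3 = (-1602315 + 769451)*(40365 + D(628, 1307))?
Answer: √(-12203531725495 - 6871128*√765039)/11 ≈ 3.1766e+5*I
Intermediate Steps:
D(H, l) = √765039/44 (D(H, l) = √(396 + 588*(-1/704)) = √(396 - 147/176) = √(69549/176) = √765039/44)
W = -100855666080 - 624648*√765039/11 (W = 3*((-1602315 + 769451)*(40365 + √765039/44)) = 3*(-832864*(40365 + √765039/44)) = 3*(-33618555360 - 208216*√765039/11) = -100855666080 - 624648*√765039/11 ≈ -1.0091e+11)
√(W + (1527699 - 1495714)) = √((-100855666080 - 624648*√765039/11) + (1527699 - 1495714)) = √((-100855666080 - 624648*√765039/11) + 31985) = √(-100855634095 - 624648*√765039/11)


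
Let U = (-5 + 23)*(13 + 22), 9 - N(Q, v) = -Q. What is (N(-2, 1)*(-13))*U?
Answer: -57330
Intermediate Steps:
N(Q, v) = 9 + Q (N(Q, v) = 9 - (-1)*Q = 9 + Q)
U = 630 (U = 18*35 = 630)
(N(-2, 1)*(-13))*U = ((9 - 2)*(-13))*630 = (7*(-13))*630 = -91*630 = -57330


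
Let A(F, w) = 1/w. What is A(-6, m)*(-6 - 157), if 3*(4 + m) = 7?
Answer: 489/5 ≈ 97.800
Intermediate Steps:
m = -5/3 (m = -4 + (⅓)*7 = -4 + 7/3 = -5/3 ≈ -1.6667)
A(-6, m)*(-6 - 157) = (-6 - 157)/(-5/3) = -⅗*(-163) = 489/5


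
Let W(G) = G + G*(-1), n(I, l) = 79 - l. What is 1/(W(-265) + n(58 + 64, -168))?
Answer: 1/247 ≈ 0.0040486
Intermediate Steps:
W(G) = 0 (W(G) = G - G = 0)
1/(W(-265) + n(58 + 64, -168)) = 1/(0 + (79 - 1*(-168))) = 1/(0 + (79 + 168)) = 1/(0 + 247) = 1/247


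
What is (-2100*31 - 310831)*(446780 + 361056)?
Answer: -303690595316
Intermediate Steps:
(-2100*31 - 310831)*(446780 + 361056) = (-65100 - 310831)*807836 = -375931*807836 = -303690595316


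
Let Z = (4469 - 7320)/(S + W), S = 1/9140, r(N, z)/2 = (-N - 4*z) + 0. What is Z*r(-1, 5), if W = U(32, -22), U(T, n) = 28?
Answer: 990209320/255921 ≈ 3869.2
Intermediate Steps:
r(N, z) = -8*z - 2*N (r(N, z) = 2*((-N - 4*z) + 0) = 2*(-N - 4*z) = -8*z - 2*N)
S = 1/9140 ≈ 0.00010941
W = 28
Z = -26058140/255921 (Z = (4469 - 7320)/(1/9140 + 28) = -2851/255921/9140 = -2851*9140/255921 = -26058140/255921 ≈ -101.82)
Z*r(-1, 5) = -26058140*(-8*5 - 2*(-1))/255921 = -26058140*(-40 + 2)/255921 = -26058140/255921*(-38) = 990209320/255921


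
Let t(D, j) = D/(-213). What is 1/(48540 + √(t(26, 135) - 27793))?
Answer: 2067804/100372390147 - 7*I*√25733595/501861950735 ≈ 2.0601e-5 - 7.0756e-8*I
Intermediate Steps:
t(D, j) = -D/213 (t(D, j) = D*(-1/213) = -D/213)
1/(48540 + √(t(26, 135) - 27793)) = 1/(48540 + √(-1/213*26 - 27793)) = 1/(48540 + √(-26/213 - 27793)) = 1/(48540 + √(-5919935/213)) = 1/(48540 + 7*I*√25733595/213)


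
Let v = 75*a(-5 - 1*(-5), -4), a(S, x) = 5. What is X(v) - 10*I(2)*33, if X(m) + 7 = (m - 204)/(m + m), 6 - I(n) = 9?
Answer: 245807/250 ≈ 983.23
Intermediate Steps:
I(n) = -3 (I(n) = 6 - 1*9 = 6 - 9 = -3)
v = 375 (v = 75*5 = 375)
X(m) = -7 + (-204 + m)/(2*m) (X(m) = -7 + (m - 204)/(m + m) = -7 + (-204 + m)/((2*m)) = -7 + (-204 + m)*(1/(2*m)) = -7 + (-204 + m)/(2*m))
X(v) - 10*I(2)*33 = (-13/2 - 102/375) - 10*(-3)*33 = (-13/2 - 102*1/375) - (-30)*33 = (-13/2 - 34/125) - 1*(-990) = -1693/250 + 990 = 245807/250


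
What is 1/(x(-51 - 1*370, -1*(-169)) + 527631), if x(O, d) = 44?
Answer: 1/527675 ≈ 1.8951e-6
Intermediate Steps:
1/(x(-51 - 1*370, -1*(-169)) + 527631) = 1/(44 + 527631) = 1/527675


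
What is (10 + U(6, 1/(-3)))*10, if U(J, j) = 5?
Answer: 150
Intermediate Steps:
(10 + U(6, 1/(-3)))*10 = (10 + 5)*10 = 15*10 = 150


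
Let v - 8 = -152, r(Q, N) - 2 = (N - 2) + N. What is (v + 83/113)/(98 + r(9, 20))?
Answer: -16189/15594 ≈ -1.0382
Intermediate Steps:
r(Q, N) = 2*N (r(Q, N) = 2 + ((N - 2) + N) = 2 + ((-2 + N) + N) = 2 + (-2 + 2*N) = 2*N)
v = -144 (v = 8 - 152 = -144)
(v + 83/113)/(98 + r(9, 20)) = (-144 + 83/113)/(98 + 2*20) = (-144 + 83*(1/113))/(98 + 40) = (-144 + 83/113)/138 = -16189/113*1/138 = -16189/15594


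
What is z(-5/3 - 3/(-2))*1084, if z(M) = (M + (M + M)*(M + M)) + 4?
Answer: 38482/9 ≈ 4275.8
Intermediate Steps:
z(M) = 4 + M + 4*M² (z(M) = (M + (2*M)*(2*M)) + 4 = (M + 4*M²) + 4 = 4 + M + 4*M²)
z(-5/3 - 3/(-2))*1084 = (4 + (-5/3 - 3/(-2)) + 4*(-5/3 - 3/(-2))²)*1084 = (4 + (-5*⅓ - 3*(-½)) + 4*(-5*⅓ - 3*(-½))²)*1084 = (4 + (-5/3 + 3/2) + 4*(-5/3 + 3/2)²)*1084 = (4 - ⅙ + 4*(-⅙)²)*1084 = (4 - ⅙ + 4*(1/36))*1084 = (4 - ⅙ + ⅑)*1084 = (71/18)*1084 = 38482/9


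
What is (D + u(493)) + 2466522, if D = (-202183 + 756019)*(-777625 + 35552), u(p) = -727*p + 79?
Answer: -410984633838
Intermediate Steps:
u(p) = 79 - 727*p
D = -410986742028 (D = 553836*(-742073) = -410986742028)
(D + u(493)) + 2466522 = (-410986742028 + (79 - 727*493)) + 2466522 = (-410986742028 + (79 - 358411)) + 2466522 = (-410986742028 - 358332) + 2466522 = -410987100360 + 2466522 = -410984633838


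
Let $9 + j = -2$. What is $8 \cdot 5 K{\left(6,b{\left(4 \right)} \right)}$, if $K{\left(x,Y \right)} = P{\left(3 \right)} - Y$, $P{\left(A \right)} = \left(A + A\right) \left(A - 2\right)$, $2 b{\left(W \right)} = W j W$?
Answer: $3760$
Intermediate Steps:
$j = -11$ ($j = -9 - 2 = -11$)
$b{\left(W \right)} = - \frac{11 W^{2}}{2}$ ($b{\left(W \right)} = \frac{W \left(-11\right) W}{2} = \frac{- 11 W W}{2} = \frac{\left(-11\right) W^{2}}{2} = - \frac{11 W^{2}}{2}$)
$P{\left(A \right)} = 2 A \left(-2 + A\right)$
$K{\left(x,Y \right)} = 6 - Y$ ($K{\left(x,Y \right)} = 2 \cdot 3 \left(-2 + 3\right) - Y = 2 \cdot 3 \cdot 1 - Y = 6 - Y$)
$8 \cdot 5 K{\left(6,b{\left(4 \right)} \right)} = 8 \cdot 5 \left(6 - - \frac{11 \cdot 4^{2}}{2}\right) = 40 \left(6 - \left(- \frac{11}{2}\right) 16\right) = 40 \left(6 - -88\right) = 40 \left(6 + 88\right) = 40 \cdot 94 = 3760$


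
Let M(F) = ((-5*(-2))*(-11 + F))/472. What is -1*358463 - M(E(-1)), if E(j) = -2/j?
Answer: -84597223/236 ≈ -3.5846e+5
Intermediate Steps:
M(F) = -55/236 + 5*F/236 (M(F) = (10*(-11 + F))*(1/472) = (-110 + 10*F)*(1/472) = -55/236 + 5*F/236)
-1*358463 - M(E(-1)) = -1*358463 - (-55/236 + 5*(-2/(-1))/236) = -358463 - (-55/236 + 5*(-2*(-1))/236) = -358463 - (-55/236 + (5/236)*2) = -358463 - (-55/236 + 5/118) = -358463 - 1*(-45/236) = -358463 + 45/236 = -84597223/236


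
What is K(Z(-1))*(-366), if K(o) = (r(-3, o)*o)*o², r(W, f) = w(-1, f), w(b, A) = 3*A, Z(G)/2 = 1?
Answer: -17568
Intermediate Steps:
Z(G) = 2 (Z(G) = 2*1 = 2)
r(W, f) = 3*f
K(o) = 3*o⁴ (K(o) = ((3*o)*o)*o² = (3*o²)*o² = 3*o⁴)
K(Z(-1))*(-366) = (3*2⁴)*(-366) = (3*16)*(-366) = 48*(-366) = -17568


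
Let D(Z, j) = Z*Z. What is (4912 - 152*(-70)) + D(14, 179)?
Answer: 15748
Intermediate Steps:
D(Z, j) = Z²
(4912 - 152*(-70)) + D(14, 179) = (4912 - 152*(-70)) + 14² = (4912 + 10640) + 196 = 15552 + 196 = 15748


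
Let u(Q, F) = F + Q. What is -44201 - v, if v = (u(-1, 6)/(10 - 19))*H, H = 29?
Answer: -397664/9 ≈ -44185.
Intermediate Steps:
v = -145/9 (v = ((6 - 1)/(10 - 19))*29 = (5/(-9))*29 = (5*(-⅑))*29 = -5/9*29 = -145/9 ≈ -16.111)
-44201 - v = -44201 - 1*(-145/9) = -44201 + 145/9 = -397664/9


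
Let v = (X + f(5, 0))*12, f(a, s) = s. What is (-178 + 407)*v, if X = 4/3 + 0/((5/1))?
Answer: 3664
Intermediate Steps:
X = 4/3 (X = 4*(⅓) + 0/((5*1)) = 4/3 + 0/5 = 4/3 + 0*(⅕) = 4/3 + 0 = 4/3 ≈ 1.3333)
v = 16 (v = (4/3 + 0)*12 = (4/3)*12 = 16)
(-178 + 407)*v = (-178 + 407)*16 = 229*16 = 3664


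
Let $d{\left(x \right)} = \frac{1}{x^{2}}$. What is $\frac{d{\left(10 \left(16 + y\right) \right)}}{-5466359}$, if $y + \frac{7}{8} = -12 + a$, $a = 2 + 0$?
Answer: $- \frac{16}{229723736975} \approx -6.9649 \cdot 10^{-11}$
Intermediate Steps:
$a = 2$
$y = - \frac{87}{8}$ ($y = - \frac{7}{8} + \left(-12 + 2\right) = - \frac{7}{8} - 10 = - \frac{87}{8} \approx -10.875$)
$d{\left(x \right)} = \frac{1}{x^{2}}$
$\frac{d{\left(10 \left(16 + y\right) \right)}}{-5466359} = \frac{1}{100 \left(16 - \frac{87}{8}\right)^{2} \left(-5466359\right)} = \frac{1}{\frac{42025}{16}} \left(- \frac{1}{5466359}\right) = \frac{16}{42025} \left(- \frac{1}{5466359}\right) = - \frac{16}{229723736975}$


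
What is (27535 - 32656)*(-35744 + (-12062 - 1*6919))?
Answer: 280246725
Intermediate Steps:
(27535 - 32656)*(-35744 + (-12062 - 1*6919)) = -5121*(-35744 + (-12062 - 6919)) = -5121*(-35744 - 18981) = -5121*(-54725) = 280246725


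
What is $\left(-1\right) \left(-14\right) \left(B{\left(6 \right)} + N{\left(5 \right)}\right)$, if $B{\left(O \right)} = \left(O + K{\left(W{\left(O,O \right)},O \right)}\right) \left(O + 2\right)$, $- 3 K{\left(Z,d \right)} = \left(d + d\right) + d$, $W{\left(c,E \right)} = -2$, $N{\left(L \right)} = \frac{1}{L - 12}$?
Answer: $-2$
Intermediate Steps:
$N{\left(L \right)} = \frac{1}{-12 + L}$
$K{\left(Z,d \right)} = - d$ ($K{\left(Z,d \right)} = - \frac{\left(d + d\right) + d}{3} = - \frac{2 d + d}{3} = - \frac{3 d}{3} = - d$)
$B{\left(O \right)} = 0$ ($B{\left(O \right)} = \left(O - O\right) \left(O + 2\right) = 0 \left(2 + O\right) = 0$)
$\left(-1\right) \left(-14\right) \left(B{\left(6 \right)} + N{\left(5 \right)}\right) = \left(-1\right) \left(-14\right) \left(0 + \frac{1}{-12 + 5}\right) = 14 \left(0 + \frac{1}{-7}\right) = 14 \left(0 - \frac{1}{7}\right) = 14 \left(- \frac{1}{7}\right) = -2$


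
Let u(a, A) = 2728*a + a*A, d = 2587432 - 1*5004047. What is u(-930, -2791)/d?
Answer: -11718/483323 ≈ -0.024245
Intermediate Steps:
d = -2416615 (d = 2587432 - 5004047 = -2416615)
u(a, A) = 2728*a + A*a
u(-930, -2791)/d = -930*(2728 - 2791)/(-2416615) = -930*(-63)*(-1/2416615) = 58590*(-1/2416615) = -11718/483323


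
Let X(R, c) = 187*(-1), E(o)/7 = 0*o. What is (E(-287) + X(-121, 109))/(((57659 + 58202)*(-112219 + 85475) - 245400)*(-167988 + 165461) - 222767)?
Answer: -187/7830748200801 ≈ -2.3880e-11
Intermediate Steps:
E(o) = 0 (E(o) = 7*(0*o) = 7*0 = 0)
X(R, c) = -187
(E(-287) + X(-121, 109))/(((57659 + 58202)*(-112219 + 85475) - 245400)*(-167988 + 165461) - 222767) = (0 - 187)/(((57659 + 58202)*(-112219 + 85475) - 245400)*(-167988 + 165461) - 222767) = -187/((115861*(-26744) - 245400)*(-2527) - 222767) = -187/((-3098586584 - 245400)*(-2527) - 222767) = -187/(-3098831984*(-2527) - 222767) = -187/(7830748423568 - 222767) = -187/7830748200801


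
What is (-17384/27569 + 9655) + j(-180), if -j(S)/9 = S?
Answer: 310823091/27569 ≈ 11274.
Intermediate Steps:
j(S) = -9*S
(-17384/27569 + 9655) + j(-180) = (-17384/27569 + 9655) - 9*(-180) = (-17384*1/27569 + 9655) + 1620 = (-17384/27569 + 9655) + 1620 = 266161311/27569 + 1620 = 310823091/27569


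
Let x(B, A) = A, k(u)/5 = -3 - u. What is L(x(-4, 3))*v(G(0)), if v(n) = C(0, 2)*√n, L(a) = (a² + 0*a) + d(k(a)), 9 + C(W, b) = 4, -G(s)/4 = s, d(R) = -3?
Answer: 0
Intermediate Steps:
k(u) = -15 - 5*u (k(u) = 5*(-3 - u) = -15 - 5*u)
G(s) = -4*s
C(W, b) = -5 (C(W, b) = -9 + 4 = -5)
L(a) = -3 + a² (L(a) = (a² + 0*a) - 3 = (a² + 0) - 3 = a² - 3 = -3 + a²)
v(n) = -5*√n
L(x(-4, 3))*v(G(0)) = (-3 + 3²)*(-5*√(-4*0)) = (-3 + 9)*(-5*√0) = 6*(-5*0) = 6*0 = 0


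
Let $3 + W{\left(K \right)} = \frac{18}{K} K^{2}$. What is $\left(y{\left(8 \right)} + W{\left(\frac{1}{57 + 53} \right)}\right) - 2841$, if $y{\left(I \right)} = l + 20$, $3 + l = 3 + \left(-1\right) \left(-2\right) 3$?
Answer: $- \frac{154981}{55} \approx -2817.8$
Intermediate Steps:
$l = 6$ ($l = -3 + \left(3 + \left(-1\right) \left(-2\right) 3\right) = -3 + \left(3 + 2 \cdot 3\right) = -3 + \left(3 + 6\right) = -3 + 9 = 6$)
$W{\left(K \right)} = -3 + 18 K$ ($W{\left(K \right)} = -3 + \frac{18}{K} K^{2} = -3 + 18 K$)
$y{\left(I \right)} = 26$ ($y{\left(I \right)} = 6 + 20 = 26$)
$\left(y{\left(8 \right)} + W{\left(\frac{1}{57 + 53} \right)}\right) - 2841 = \left(26 - \left(3 - \frac{18}{57 + 53}\right)\right) - 2841 = \left(26 - \left(3 - \frac{18}{110}\right)\right) - 2841 = \left(26 + \left(-3 + 18 \cdot \frac{1}{110}\right)\right) - 2841 = \left(26 + \left(-3 + \frac{9}{55}\right)\right) - 2841 = \left(26 - \frac{156}{55}\right) - 2841 = \frac{1274}{55} - 2841 = - \frac{154981}{55}$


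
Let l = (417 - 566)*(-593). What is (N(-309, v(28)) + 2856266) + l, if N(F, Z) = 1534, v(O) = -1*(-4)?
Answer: 2946157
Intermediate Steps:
v(O) = 4
l = 88357 (l = -149*(-593) = 88357)
(N(-309, v(28)) + 2856266) + l = (1534 + 2856266) + 88357 = 2857800 + 88357 = 2946157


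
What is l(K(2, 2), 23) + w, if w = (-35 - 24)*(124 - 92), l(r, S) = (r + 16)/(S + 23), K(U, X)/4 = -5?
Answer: -43426/23 ≈ -1888.1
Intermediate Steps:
K(U, X) = -20 (K(U, X) = 4*(-5) = -20)
l(r, S) = (16 + r)/(23 + S)
w = -1888 (w = -59*32 = -1888)
l(K(2, 2), 23) + w = (16 - 20)/(23 + 23) - 1888 = -4/46 - 1888 = (1/46)*(-4) - 1888 = -2/23 - 1888 = -43426/23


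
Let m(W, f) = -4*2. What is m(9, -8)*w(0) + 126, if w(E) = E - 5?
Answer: 166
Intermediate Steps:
m(W, f) = -8
w(E) = -5 + E
m(9, -8)*w(0) + 126 = -8*(-5 + 0) + 126 = -8*(-5) + 126 = 40 + 126 = 166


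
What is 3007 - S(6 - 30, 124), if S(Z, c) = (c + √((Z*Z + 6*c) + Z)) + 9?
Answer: 2838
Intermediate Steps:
S(Z, c) = 9 + c + √(Z + Z² + 6*c) (S(Z, c) = (c + √((Z² + 6*c) + Z)) + 9 = (c + √(Z + Z² + 6*c)) + 9 = 9 + c + √(Z + Z² + 6*c))
3007 - S(6 - 30, 124) = 3007 - (9 + 124 + √((6 - 30) + (6 - 30)² + 6*124)) = 3007 - (9 + 124 + √(-24 + (-24)² + 744)) = 3007 - (9 + 124 + √(-24 + 576 + 744)) = 3007 - (9 + 124 + √1296) = 3007 - (9 + 124 + 36) = 3007 - 1*169 = 3007 - 169 = 2838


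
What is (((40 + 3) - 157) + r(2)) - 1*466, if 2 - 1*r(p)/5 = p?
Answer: -580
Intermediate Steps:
r(p) = 10 - 5*p
(((40 + 3) - 157) + r(2)) - 1*466 = (((40 + 3) - 157) + (10 - 5*2)) - 1*466 = ((43 - 157) + (10 - 10)) - 466 = (-114 + 0) - 466 = -114 - 466 = -580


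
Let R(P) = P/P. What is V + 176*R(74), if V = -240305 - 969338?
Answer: -1209467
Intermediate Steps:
V = -1209643
R(P) = 1
V + 176*R(74) = -1209643 + 176*1 = -1209643 + 176 = -1209467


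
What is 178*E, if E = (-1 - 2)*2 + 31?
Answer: 4450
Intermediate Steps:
E = 25 (E = -3*2 + 31 = -6 + 31 = 25)
178*E = 178*25 = 4450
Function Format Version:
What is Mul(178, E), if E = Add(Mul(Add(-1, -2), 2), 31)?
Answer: 4450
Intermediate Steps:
E = 25 (E = Add(Mul(-3, 2), 31) = Add(-6, 31) = 25)
Mul(178, E) = Mul(178, 25) = 4450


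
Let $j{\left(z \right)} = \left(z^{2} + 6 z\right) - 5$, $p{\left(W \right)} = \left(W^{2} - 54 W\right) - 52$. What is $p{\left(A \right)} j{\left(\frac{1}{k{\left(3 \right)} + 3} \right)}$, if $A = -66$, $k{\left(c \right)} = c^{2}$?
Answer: $- \frac{1272649}{36} \approx -35351.0$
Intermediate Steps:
$p{\left(W \right)} = -52 + W^{2} - 54 W$
$j{\left(z \right)} = -5 + z^{2} + 6 z$
$p{\left(A \right)} j{\left(\frac{1}{k{\left(3 \right)} + 3} \right)} = \left(-52 + \left(-66\right)^{2} - -3564\right) \left(-5 + \left(\frac{1}{3^{2} + 3}\right)^{2} + \frac{6}{3^{2} + 3}\right) = \left(-52 + 4356 + 3564\right) \left(-5 + \left(\frac{1}{9 + 3}\right)^{2} + \frac{6}{9 + 3}\right) = 7868 \left(-5 + \left(\frac{1}{12}\right)^{2} + \frac{6}{12}\right) = 7868 \left(-5 + \left(\frac{1}{12}\right)^{2} + 6 \cdot \frac{1}{12}\right) = 7868 \left(-5 + \frac{1}{144} + \frac{1}{2}\right) = 7868 \left(- \frac{647}{144}\right) = - \frac{1272649}{36}$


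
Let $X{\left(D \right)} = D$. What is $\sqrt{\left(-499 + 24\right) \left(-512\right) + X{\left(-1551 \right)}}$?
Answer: $\sqrt{241649} \approx 491.58$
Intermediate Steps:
$\sqrt{\left(-499 + 24\right) \left(-512\right) + X{\left(-1551 \right)}} = \sqrt{\left(-499 + 24\right) \left(-512\right) - 1551} = \sqrt{\left(-475\right) \left(-512\right) - 1551} = \sqrt{243200 - 1551} = \sqrt{241649}$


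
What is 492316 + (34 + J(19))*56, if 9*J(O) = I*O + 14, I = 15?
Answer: 4464724/9 ≈ 4.9608e+5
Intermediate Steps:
J(O) = 14/9 + 5*O/3 (J(O) = (15*O + 14)/9 = (14 + 15*O)/9 = 14/9 + 5*O/3)
492316 + (34 + J(19))*56 = 492316 + (34 + (14/9 + (5/3)*19))*56 = 492316 + (34 + (14/9 + 95/3))*56 = 492316 + (34 + 299/9)*56 = 492316 + (605/9)*56 = 492316 + 33880/9 = 4464724/9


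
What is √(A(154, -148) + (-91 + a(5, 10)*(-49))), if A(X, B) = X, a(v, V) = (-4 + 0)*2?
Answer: √455 ≈ 21.331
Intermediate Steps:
a(v, V) = -8 (a(v, V) = -4*2 = -8)
√(A(154, -148) + (-91 + a(5, 10)*(-49))) = √(154 + (-91 - 8*(-49))) = √(154 + (-91 + 392)) = √(154 + 301) = √455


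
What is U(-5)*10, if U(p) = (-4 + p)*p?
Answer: 450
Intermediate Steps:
U(p) = p*(-4 + p)
U(-5)*10 = -5*(-4 - 5)*10 = -5*(-9)*10 = 45*10 = 450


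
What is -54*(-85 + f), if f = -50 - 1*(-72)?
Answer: 3402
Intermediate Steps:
f = 22 (f = -50 + 72 = 22)
-54*(-85 + f) = -54*(-85 + 22) = -54*(-63) = 3402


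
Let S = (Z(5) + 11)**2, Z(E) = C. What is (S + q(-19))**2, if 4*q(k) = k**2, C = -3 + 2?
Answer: 579121/16 ≈ 36195.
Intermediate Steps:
C = -1
Z(E) = -1
q(k) = k**2/4
S = 100 (S = (-1 + 11)**2 = 10**2 = 100)
(S + q(-19))**2 = (100 + (1/4)*(-19)**2)**2 = (100 + (1/4)*361)**2 = (100 + 361/4)**2 = (761/4)**2 = 579121/16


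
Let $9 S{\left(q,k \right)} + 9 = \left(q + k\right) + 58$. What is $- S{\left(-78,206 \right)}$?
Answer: $- \frac{59}{3} \approx -19.667$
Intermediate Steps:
$S{\left(q,k \right)} = \frac{49}{9} + \frac{k}{9} + \frac{q}{9}$ ($S{\left(q,k \right)} = -1 + \frac{\left(q + k\right) + 58}{9} = -1 + \frac{\left(k + q\right) + 58}{9} = -1 + \frac{58 + k + q}{9} = -1 + \left(\frac{58}{9} + \frac{k}{9} + \frac{q}{9}\right) = \frac{49}{9} + \frac{k}{9} + \frac{q}{9}$)
$- S{\left(-78,206 \right)} = - (\frac{49}{9} + \frac{1}{9} \cdot 206 + \frac{1}{9} \left(-78\right)) = - (\frac{49}{9} + \frac{206}{9} - \frac{26}{3}) = \left(-1\right) \frac{59}{3} = - \frac{59}{3}$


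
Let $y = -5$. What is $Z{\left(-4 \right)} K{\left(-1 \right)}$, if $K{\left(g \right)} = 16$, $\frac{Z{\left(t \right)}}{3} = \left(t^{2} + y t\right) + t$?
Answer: $1536$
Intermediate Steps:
$Z{\left(t \right)} = - 12 t + 3 t^{2}$ ($Z{\left(t \right)} = 3 \left(\left(t^{2} - 5 t\right) + t\right) = 3 \left(t^{2} - 4 t\right) = - 12 t + 3 t^{2}$)
$Z{\left(-4 \right)} K{\left(-1 \right)} = 3 \left(-4\right) \left(-4 - 4\right) 16 = 3 \left(-4\right) \left(-8\right) 16 = 96 \cdot 16 = 1536$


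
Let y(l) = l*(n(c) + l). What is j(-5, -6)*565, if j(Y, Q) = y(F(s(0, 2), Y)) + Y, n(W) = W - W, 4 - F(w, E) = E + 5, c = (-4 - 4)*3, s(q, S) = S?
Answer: 6215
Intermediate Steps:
c = -24 (c = -8*3 = -24)
F(w, E) = -1 - E (F(w, E) = 4 - (E + 5) = 4 - (5 + E) = 4 + (-5 - E) = -1 - E)
n(W) = 0
y(l) = l**2 (y(l) = l*(0 + l) = l*l = l**2)
j(Y, Q) = Y + (-1 - Y)**2 (j(Y, Q) = (-1 - Y)**2 + Y = Y + (-1 - Y)**2)
j(-5, -6)*565 = (-5 + (1 - 5)**2)*565 = (-5 + (-4)**2)*565 = (-5 + 16)*565 = 11*565 = 6215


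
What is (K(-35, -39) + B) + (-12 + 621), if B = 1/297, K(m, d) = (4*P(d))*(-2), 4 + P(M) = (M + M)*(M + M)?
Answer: -14265206/297 ≈ -48031.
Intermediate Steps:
P(M) = -4 + 4*M² (P(M) = -4 + (M + M)*(M + M) = -4 + (2*M)*(2*M) = -4 + 4*M²)
K(m, d) = 32 - 32*d² (K(m, d) = (4*(-4 + 4*d²))*(-2) = (-16 + 16*d²)*(-2) = 32 - 32*d²)
B = 1/297 ≈ 0.0033670
(K(-35, -39) + B) + (-12 + 621) = ((32 - 32*(-39)²) + 1/297) + (-12 + 621) = ((32 - 32*1521) + 1/297) + 609 = ((32 - 48672) + 1/297) + 609 = (-48640 + 1/297) + 609 = -14446079/297 + 609 = -14265206/297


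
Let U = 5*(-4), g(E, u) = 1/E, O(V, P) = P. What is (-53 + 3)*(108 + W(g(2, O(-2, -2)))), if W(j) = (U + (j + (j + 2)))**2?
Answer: -19850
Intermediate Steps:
U = -20
W(j) = (-18 + 2*j)**2 (W(j) = (-20 + (j + (j + 2)))**2 = (-20 + (j + (2 + j)))**2 = (-20 + (2 + 2*j))**2 = (-18 + 2*j)**2)
(-53 + 3)*(108 + W(g(2, O(-2, -2)))) = (-53 + 3)*(108 + 4*(-9 + 1/2)**2) = -50*(108 + 4*(-9 + 1/2)**2) = -50*(108 + 4*(-17/2)**2) = -50*(108 + 4*(289/4)) = -50*(108 + 289) = -50*397 = -19850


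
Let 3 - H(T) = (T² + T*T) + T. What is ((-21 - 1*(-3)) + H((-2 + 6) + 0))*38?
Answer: -1938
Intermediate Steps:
H(T) = 3 - T - 2*T² (H(T) = 3 - ((T² + T*T) + T) = 3 - ((T² + T²) + T) = 3 - (2*T² + T) = 3 - (T + 2*T²) = 3 + (-T - 2*T²) = 3 - T - 2*T²)
((-21 - 1*(-3)) + H((-2 + 6) + 0))*38 = ((-21 - 1*(-3)) + (3 - ((-2 + 6) + 0) - 2*((-2 + 6) + 0)²))*38 = ((-21 + 3) + (3 - (4 + 0) - 2*(4 + 0)²))*38 = (-18 + (3 - 1*4 - 2*4²))*38 = (-18 + (3 - 4 - 2*16))*38 = (-18 + (3 - 4 - 32))*38 = (-18 - 33)*38 = -51*38 = -1938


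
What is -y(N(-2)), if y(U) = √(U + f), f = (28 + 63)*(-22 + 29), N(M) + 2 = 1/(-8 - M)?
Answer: -√22854/6 ≈ -25.196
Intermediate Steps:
N(M) = -2 + 1/(-8 - M)
f = 637 (f = 91*7 = 637)
y(U) = √(637 + U) (y(U) = √(U + 637) = √(637 + U))
-y(N(-2)) = -√(637 + (-17 - 2*(-2))/(8 - 2)) = -√(637 + (-17 + 4)/6) = -√(637 + (⅙)*(-13)) = -√(637 - 13/6) = -√(3809/6) = -√22854/6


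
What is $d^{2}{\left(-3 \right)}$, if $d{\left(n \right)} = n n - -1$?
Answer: $100$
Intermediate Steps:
$d{\left(n \right)} = 1 + n^{2}$ ($d{\left(n \right)} = n^{2} + 1 = 1 + n^{2}$)
$d^{2}{\left(-3 \right)} = \left(1 + \left(-3\right)^{2}\right)^{2} = \left(1 + 9\right)^{2} = 10^{2} = 100$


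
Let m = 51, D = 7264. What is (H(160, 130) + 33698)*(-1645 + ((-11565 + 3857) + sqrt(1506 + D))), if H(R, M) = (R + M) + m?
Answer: -318366767 + 34039*sqrt(8770) ≈ -3.1518e+8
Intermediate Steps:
H(R, M) = 51 + M + R (H(R, M) = (R + M) + 51 = (M + R) + 51 = 51 + M + R)
(H(160, 130) + 33698)*(-1645 + ((-11565 + 3857) + sqrt(1506 + D))) = ((51 + 130 + 160) + 33698)*(-1645 + ((-11565 + 3857) + sqrt(1506 + 7264))) = (341 + 33698)*(-1645 + (-7708 + sqrt(8770))) = 34039*(-9353 + sqrt(8770)) = -318366767 + 34039*sqrt(8770)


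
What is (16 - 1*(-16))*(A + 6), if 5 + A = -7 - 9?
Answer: -480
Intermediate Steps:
A = -21 (A = -5 + (-7 - 9) = -5 - 16 = -21)
(16 - 1*(-16))*(A + 6) = (16 - 1*(-16))*(-21 + 6) = (16 + 16)*(-15) = 32*(-15) = -480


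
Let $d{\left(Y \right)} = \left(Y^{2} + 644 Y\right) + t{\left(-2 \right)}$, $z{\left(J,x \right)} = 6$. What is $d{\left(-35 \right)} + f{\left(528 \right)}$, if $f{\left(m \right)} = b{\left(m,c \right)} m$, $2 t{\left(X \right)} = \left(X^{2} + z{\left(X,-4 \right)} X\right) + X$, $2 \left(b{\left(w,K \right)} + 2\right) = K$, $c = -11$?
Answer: $-25280$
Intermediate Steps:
$b{\left(w,K \right)} = -2 + \frac{K}{2}$
$t{\left(X \right)} = \frac{X^{2}}{2} + \frac{7 X}{2}$ ($t{\left(X \right)} = \frac{\left(X^{2} + 6 X\right) + X}{2} = \frac{X^{2} + 7 X}{2} = \frac{X^{2}}{2} + \frac{7 X}{2}$)
$f{\left(m \right)} = - \frac{15 m}{2}$ ($f{\left(m \right)} = \left(-2 + \frac{1}{2} \left(-11\right)\right) m = \left(-2 - \frac{11}{2}\right) m = - \frac{15 m}{2}$)
$d{\left(Y \right)} = -5 + Y^{2} + 644 Y$ ($d{\left(Y \right)} = \left(Y^{2} + 644 Y\right) + \frac{1}{2} \left(-2\right) \left(7 - 2\right) = \left(Y^{2} + 644 Y\right) + \frac{1}{2} \left(-2\right) 5 = \left(Y^{2} + 644 Y\right) - 5 = -5 + Y^{2} + 644 Y$)
$d{\left(-35 \right)} + f{\left(528 \right)} = \left(-5 + \left(-35\right)^{2} + 644 \left(-35\right)\right) - 3960 = \left(-5 + 1225 - 22540\right) - 3960 = -21320 - 3960 = -25280$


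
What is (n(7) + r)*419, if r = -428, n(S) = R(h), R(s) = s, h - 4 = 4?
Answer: -175980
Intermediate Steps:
h = 8 (h = 4 + 4 = 8)
n(S) = 8
(n(7) + r)*419 = (8 - 428)*419 = -420*419 = -175980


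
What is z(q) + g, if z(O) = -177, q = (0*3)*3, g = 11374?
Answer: 11197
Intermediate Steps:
q = 0 (q = 0*3 = 0)
z(q) + g = -177 + 11374 = 11197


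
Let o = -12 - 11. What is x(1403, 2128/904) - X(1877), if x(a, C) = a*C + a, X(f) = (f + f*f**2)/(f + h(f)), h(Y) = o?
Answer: -373136777866/104751 ≈ -3.5621e+6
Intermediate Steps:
o = -23
h(Y) = -23
X(f) = (f + f**3)/(-23 + f) (X(f) = (f + f*f**2)/(f - 23) = (f + f**3)/(-23 + f))
x(a, C) = a + C*a (x(a, C) = C*a + a = a + C*a)
x(1403, 2128/904) - X(1877) = 1403*(1 + 2128/904) - (1877 + 1877**3)/(-23 + 1877) = 1403*(1 + 2128*(1/904)) - (1877 + 6612913133)/1854 = 1403*(1 + 266/113) - 6612915010/1854 = 1403*(379/113) - 1*3306457505/927 = 531737/113 - 3306457505/927 = -373136777866/104751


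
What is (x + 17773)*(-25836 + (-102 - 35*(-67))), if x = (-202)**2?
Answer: -1382007161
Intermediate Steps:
x = 40804
(x + 17773)*(-25836 + (-102 - 35*(-67))) = (40804 + 17773)*(-25836 + (-102 - 35*(-67))) = 58577*(-25836 + (-102 + 2345)) = 58577*(-25836 + 2243) = 58577*(-23593) = -1382007161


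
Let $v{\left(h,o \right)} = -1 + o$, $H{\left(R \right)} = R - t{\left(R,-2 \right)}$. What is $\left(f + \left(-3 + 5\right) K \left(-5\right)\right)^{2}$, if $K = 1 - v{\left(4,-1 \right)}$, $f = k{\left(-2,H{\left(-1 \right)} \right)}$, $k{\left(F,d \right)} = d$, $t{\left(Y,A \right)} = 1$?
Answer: $1024$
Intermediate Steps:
$H{\left(R \right)} = -1 + R$ ($H{\left(R \right)} = R - 1 = -1 + R$)
$f = -2$ ($f = -1 - 1 = -2$)
$K = 3$ ($K = 1 - \left(-1 - 1\right) = 1 - -2 = 1 + 2 = 3$)
$\left(f + \left(-3 + 5\right) K \left(-5\right)\right)^{2} = \left(-2 + \left(-3 + 5\right) 3 \left(-5\right)\right)^{2} = \left(-2 + 2 \cdot 3 \left(-5\right)\right)^{2} = \left(-2 + 6 \left(-5\right)\right)^{2} = \left(-2 - 30\right)^{2} = \left(-32\right)^{2} = 1024$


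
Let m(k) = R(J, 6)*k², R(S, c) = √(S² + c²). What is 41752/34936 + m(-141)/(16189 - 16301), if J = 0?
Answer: -260168717/244552 ≈ -1063.9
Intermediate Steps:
m(k) = 6*k² (m(k) = √(0² + 6²)*k² = √(0 + 36)*k² = √36*k² = 6*k²)
41752/34936 + m(-141)/(16189 - 16301) = 41752/34936 + (6*(-141)²)/(16189 - 16301) = 41752*(1/34936) + (6*19881)/(-112) = 5219/4367 + 119286*(-1/112) = 5219/4367 - 59643/56 = -260168717/244552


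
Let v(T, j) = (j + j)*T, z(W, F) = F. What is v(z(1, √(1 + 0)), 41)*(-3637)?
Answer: -298234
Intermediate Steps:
v(T, j) = 2*T*j (v(T, j) = (2*j)*T = 2*T*j)
v(z(1, √(1 + 0)), 41)*(-3637) = (2*√(1 + 0)*41)*(-3637) = (2*√1*41)*(-3637) = (2*1*41)*(-3637) = 82*(-3637) = -298234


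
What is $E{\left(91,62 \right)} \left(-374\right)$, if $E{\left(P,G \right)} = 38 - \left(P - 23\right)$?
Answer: $11220$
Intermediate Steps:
$E{\left(P,G \right)} = 61 - P$ ($E{\left(P,G \right)} = 38 - \left(P - 23\right) = 38 - \left(-23 + P\right) = 61 - P$)
$E{\left(91,62 \right)} \left(-374\right) = \left(61 - 91\right) \left(-374\right) = \left(-30\right) \left(-374\right) = 11220$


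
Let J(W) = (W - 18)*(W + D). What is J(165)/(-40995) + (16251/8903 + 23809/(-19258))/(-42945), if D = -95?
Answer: -1683785457638101/6707775822134730 ≈ -0.25102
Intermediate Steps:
J(W) = (-95 + W)*(-18 + W) (J(W) = (W - 18)*(W - 95) = (-18 + W)*(-95 + W) = (-95 + W)*(-18 + W))
J(165)/(-40995) + (16251/8903 + 23809/(-19258))/(-42945) = (1710 + 165**2 - 113*165)/(-40995) + (16251/8903 + 23809/(-19258))/(-42945) = (1710 + 27225 - 18645)*(-1/40995) + (16251*(1/8903) + 23809*(-1/19258))*(-1/42945) = 10290*(-1/40995) + (16251/8903 - 23809/19258)*(-1/42945) = -686/2733 + (100990231/171453974)*(-1/42945) = -686/2733 - 100990231/7363090913430 = -1683785457638101/6707775822134730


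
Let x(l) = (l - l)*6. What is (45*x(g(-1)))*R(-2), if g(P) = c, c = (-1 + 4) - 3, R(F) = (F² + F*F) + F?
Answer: 0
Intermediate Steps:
R(F) = F + 2*F² (R(F) = (F² + F²) + F = 2*F² + F = F + 2*F²)
c = 0 (c = 3 - 3 = 0)
g(P) = 0
x(l) = 0 (x(l) = 0*6 = 0)
(45*x(g(-1)))*R(-2) = (45*0)*(-2*(1 + 2*(-2))) = 0*(-2*(1 - 4)) = 0*(-2*(-3)) = 0*6 = 0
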